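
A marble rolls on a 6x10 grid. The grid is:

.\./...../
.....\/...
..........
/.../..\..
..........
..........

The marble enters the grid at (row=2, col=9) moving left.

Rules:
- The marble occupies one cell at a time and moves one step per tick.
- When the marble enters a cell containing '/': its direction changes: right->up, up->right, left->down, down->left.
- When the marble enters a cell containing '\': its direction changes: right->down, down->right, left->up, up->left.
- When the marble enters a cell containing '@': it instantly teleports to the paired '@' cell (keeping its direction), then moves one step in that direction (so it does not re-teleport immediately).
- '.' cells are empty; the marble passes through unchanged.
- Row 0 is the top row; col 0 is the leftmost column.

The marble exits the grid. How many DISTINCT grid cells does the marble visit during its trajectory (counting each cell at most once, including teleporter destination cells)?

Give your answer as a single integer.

Step 1: enter (2,9), '.' pass, move left to (2,8)
Step 2: enter (2,8), '.' pass, move left to (2,7)
Step 3: enter (2,7), '.' pass, move left to (2,6)
Step 4: enter (2,6), '.' pass, move left to (2,5)
Step 5: enter (2,5), '.' pass, move left to (2,4)
Step 6: enter (2,4), '.' pass, move left to (2,3)
Step 7: enter (2,3), '.' pass, move left to (2,2)
Step 8: enter (2,2), '.' pass, move left to (2,1)
Step 9: enter (2,1), '.' pass, move left to (2,0)
Step 10: enter (2,0), '.' pass, move left to (2,-1)
Step 11: at (2,-1) — EXIT via left edge, pos 2
Distinct cells visited: 10 (path length 10)

Answer: 10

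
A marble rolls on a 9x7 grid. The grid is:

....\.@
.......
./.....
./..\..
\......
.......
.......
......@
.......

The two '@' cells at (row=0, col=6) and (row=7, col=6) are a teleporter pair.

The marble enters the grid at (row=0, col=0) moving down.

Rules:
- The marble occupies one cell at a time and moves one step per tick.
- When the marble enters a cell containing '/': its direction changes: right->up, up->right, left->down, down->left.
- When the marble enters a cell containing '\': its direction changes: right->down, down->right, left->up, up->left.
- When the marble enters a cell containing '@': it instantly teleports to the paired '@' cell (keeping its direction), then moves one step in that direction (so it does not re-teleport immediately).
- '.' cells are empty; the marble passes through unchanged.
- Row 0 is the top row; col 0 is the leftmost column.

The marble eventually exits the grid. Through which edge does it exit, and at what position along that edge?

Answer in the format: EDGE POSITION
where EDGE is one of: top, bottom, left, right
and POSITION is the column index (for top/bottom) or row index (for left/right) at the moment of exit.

Answer: right 4

Derivation:
Step 1: enter (0,0), '.' pass, move down to (1,0)
Step 2: enter (1,0), '.' pass, move down to (2,0)
Step 3: enter (2,0), '.' pass, move down to (3,0)
Step 4: enter (3,0), '.' pass, move down to (4,0)
Step 5: enter (4,0), '\' deflects down->right, move right to (4,1)
Step 6: enter (4,1), '.' pass, move right to (4,2)
Step 7: enter (4,2), '.' pass, move right to (4,3)
Step 8: enter (4,3), '.' pass, move right to (4,4)
Step 9: enter (4,4), '.' pass, move right to (4,5)
Step 10: enter (4,5), '.' pass, move right to (4,6)
Step 11: enter (4,6), '.' pass, move right to (4,7)
Step 12: at (4,7) — EXIT via right edge, pos 4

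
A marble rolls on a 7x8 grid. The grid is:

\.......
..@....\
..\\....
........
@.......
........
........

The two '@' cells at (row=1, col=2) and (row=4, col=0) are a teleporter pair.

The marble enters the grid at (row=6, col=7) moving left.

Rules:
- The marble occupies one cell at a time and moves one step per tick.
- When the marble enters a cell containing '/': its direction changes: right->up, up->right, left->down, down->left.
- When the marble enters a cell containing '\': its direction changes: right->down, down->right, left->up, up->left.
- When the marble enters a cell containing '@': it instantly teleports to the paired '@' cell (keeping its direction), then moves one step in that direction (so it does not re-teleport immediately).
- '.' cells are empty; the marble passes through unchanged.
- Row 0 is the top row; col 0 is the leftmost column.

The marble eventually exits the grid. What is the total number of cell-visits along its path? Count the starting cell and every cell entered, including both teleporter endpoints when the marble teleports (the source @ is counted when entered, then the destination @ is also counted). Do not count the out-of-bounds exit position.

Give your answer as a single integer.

Step 1: enter (6,7), '.' pass, move left to (6,6)
Step 2: enter (6,6), '.' pass, move left to (6,5)
Step 3: enter (6,5), '.' pass, move left to (6,4)
Step 4: enter (6,4), '.' pass, move left to (6,3)
Step 5: enter (6,3), '.' pass, move left to (6,2)
Step 6: enter (6,2), '.' pass, move left to (6,1)
Step 7: enter (6,1), '.' pass, move left to (6,0)
Step 8: enter (6,0), '.' pass, move left to (6,-1)
Step 9: at (6,-1) — EXIT via left edge, pos 6
Path length (cell visits): 8

Answer: 8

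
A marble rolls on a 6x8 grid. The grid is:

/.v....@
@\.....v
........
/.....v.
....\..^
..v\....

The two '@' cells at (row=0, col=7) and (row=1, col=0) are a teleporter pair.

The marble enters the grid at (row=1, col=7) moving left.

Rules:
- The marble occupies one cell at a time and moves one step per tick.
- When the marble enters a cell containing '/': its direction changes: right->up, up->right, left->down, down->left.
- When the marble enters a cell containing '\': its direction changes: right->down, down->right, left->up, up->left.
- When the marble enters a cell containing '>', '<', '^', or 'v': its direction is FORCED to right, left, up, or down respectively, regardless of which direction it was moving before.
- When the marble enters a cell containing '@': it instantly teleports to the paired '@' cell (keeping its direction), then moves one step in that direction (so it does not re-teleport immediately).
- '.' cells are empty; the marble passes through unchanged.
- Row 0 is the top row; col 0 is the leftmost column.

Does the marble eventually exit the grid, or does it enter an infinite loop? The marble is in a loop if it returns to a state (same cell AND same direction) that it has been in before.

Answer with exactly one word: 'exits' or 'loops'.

Answer: loops

Derivation:
Step 1: enter (1,7), 'v' forces left->down, move down to (2,7)
Step 2: enter (2,7), '.' pass, move down to (3,7)
Step 3: enter (3,7), '.' pass, move down to (4,7)
Step 4: enter (4,7), '^' forces down->up, move up to (3,7)
Step 5: enter (3,7), '.' pass, move up to (2,7)
Step 6: enter (2,7), '.' pass, move up to (1,7)
Step 7: enter (1,7), 'v' forces up->down, move down to (2,7)
Step 8: at (2,7) dir=down — LOOP DETECTED (seen before)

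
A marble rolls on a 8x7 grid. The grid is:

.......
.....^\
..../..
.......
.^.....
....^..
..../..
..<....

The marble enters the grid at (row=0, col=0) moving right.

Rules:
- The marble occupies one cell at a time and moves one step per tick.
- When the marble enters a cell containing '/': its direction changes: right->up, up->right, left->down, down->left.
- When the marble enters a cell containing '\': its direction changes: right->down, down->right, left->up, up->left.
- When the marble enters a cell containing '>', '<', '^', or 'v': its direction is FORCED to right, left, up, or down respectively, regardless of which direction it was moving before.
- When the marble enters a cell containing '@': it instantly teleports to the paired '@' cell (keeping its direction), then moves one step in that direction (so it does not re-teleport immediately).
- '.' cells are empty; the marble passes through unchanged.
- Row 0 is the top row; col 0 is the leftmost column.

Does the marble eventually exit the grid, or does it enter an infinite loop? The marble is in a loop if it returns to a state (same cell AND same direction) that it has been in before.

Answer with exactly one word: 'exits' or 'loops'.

Step 1: enter (0,0), '.' pass, move right to (0,1)
Step 2: enter (0,1), '.' pass, move right to (0,2)
Step 3: enter (0,2), '.' pass, move right to (0,3)
Step 4: enter (0,3), '.' pass, move right to (0,4)
Step 5: enter (0,4), '.' pass, move right to (0,5)
Step 6: enter (0,5), '.' pass, move right to (0,6)
Step 7: enter (0,6), '.' pass, move right to (0,7)
Step 8: at (0,7) — EXIT via right edge, pos 0

Answer: exits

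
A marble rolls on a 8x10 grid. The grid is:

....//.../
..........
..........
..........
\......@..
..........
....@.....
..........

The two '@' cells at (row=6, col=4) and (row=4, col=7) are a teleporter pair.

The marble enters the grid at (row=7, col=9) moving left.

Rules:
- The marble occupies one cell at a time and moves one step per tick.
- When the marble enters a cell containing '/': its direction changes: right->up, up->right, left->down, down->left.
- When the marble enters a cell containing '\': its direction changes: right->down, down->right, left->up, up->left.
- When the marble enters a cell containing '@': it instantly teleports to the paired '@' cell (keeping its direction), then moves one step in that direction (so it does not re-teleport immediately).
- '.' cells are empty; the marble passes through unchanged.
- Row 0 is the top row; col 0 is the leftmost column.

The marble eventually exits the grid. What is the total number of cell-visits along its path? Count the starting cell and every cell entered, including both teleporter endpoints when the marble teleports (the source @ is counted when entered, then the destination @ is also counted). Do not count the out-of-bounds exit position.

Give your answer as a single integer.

Step 1: enter (7,9), '.' pass, move left to (7,8)
Step 2: enter (7,8), '.' pass, move left to (7,7)
Step 3: enter (7,7), '.' pass, move left to (7,6)
Step 4: enter (7,6), '.' pass, move left to (7,5)
Step 5: enter (7,5), '.' pass, move left to (7,4)
Step 6: enter (7,4), '.' pass, move left to (7,3)
Step 7: enter (7,3), '.' pass, move left to (7,2)
Step 8: enter (7,2), '.' pass, move left to (7,1)
Step 9: enter (7,1), '.' pass, move left to (7,0)
Step 10: enter (7,0), '.' pass, move left to (7,-1)
Step 11: at (7,-1) — EXIT via left edge, pos 7
Path length (cell visits): 10

Answer: 10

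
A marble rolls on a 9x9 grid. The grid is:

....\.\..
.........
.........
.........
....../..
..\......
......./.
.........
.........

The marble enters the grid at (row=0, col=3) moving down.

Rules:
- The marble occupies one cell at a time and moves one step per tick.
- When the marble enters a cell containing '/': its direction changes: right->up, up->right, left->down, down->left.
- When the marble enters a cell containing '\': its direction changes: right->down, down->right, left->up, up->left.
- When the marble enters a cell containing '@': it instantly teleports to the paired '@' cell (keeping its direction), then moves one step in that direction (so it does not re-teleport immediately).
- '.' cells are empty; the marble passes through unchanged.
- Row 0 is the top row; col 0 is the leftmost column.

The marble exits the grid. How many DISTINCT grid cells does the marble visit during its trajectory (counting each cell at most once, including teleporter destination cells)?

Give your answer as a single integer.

Answer: 9

Derivation:
Step 1: enter (0,3), '.' pass, move down to (1,3)
Step 2: enter (1,3), '.' pass, move down to (2,3)
Step 3: enter (2,3), '.' pass, move down to (3,3)
Step 4: enter (3,3), '.' pass, move down to (4,3)
Step 5: enter (4,3), '.' pass, move down to (5,3)
Step 6: enter (5,3), '.' pass, move down to (6,3)
Step 7: enter (6,3), '.' pass, move down to (7,3)
Step 8: enter (7,3), '.' pass, move down to (8,3)
Step 9: enter (8,3), '.' pass, move down to (9,3)
Step 10: at (9,3) — EXIT via bottom edge, pos 3
Distinct cells visited: 9 (path length 9)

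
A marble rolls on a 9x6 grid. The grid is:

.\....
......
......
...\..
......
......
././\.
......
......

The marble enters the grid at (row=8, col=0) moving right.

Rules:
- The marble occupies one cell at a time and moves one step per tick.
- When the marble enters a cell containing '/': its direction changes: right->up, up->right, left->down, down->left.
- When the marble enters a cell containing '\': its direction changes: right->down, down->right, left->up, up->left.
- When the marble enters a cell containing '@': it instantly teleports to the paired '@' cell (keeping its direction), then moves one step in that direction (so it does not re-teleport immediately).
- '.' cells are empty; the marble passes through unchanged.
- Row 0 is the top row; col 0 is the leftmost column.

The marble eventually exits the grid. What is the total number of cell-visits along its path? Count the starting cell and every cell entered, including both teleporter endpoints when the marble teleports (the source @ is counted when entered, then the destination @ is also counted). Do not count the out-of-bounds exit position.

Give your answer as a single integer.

Step 1: enter (8,0), '.' pass, move right to (8,1)
Step 2: enter (8,1), '.' pass, move right to (8,2)
Step 3: enter (8,2), '.' pass, move right to (8,3)
Step 4: enter (8,3), '.' pass, move right to (8,4)
Step 5: enter (8,4), '.' pass, move right to (8,5)
Step 6: enter (8,5), '.' pass, move right to (8,6)
Step 7: at (8,6) — EXIT via right edge, pos 8
Path length (cell visits): 6

Answer: 6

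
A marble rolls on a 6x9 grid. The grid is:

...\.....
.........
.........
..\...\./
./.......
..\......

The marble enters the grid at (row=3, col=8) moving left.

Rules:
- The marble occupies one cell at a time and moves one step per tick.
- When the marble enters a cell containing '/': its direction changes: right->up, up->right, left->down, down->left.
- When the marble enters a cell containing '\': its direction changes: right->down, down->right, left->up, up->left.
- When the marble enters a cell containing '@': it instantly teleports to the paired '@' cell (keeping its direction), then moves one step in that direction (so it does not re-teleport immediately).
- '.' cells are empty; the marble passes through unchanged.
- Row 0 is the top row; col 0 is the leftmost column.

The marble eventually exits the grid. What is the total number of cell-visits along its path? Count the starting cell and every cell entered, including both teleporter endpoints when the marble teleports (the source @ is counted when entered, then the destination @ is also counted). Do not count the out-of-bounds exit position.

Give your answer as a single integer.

Step 1: enter (3,8), '/' deflects left->down, move down to (4,8)
Step 2: enter (4,8), '.' pass, move down to (5,8)
Step 3: enter (5,8), '.' pass, move down to (6,8)
Step 4: at (6,8) — EXIT via bottom edge, pos 8
Path length (cell visits): 3

Answer: 3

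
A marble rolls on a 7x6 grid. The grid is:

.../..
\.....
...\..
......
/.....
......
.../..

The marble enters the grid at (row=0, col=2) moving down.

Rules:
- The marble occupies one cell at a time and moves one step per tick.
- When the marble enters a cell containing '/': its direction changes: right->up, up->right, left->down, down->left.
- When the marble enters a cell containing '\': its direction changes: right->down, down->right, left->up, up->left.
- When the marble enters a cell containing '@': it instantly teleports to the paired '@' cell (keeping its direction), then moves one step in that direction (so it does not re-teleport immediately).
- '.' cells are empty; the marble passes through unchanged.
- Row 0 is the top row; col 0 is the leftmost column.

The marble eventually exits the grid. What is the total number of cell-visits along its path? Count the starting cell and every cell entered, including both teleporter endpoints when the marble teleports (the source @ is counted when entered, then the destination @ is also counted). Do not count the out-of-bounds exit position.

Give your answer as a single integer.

Answer: 7

Derivation:
Step 1: enter (0,2), '.' pass, move down to (1,2)
Step 2: enter (1,2), '.' pass, move down to (2,2)
Step 3: enter (2,2), '.' pass, move down to (3,2)
Step 4: enter (3,2), '.' pass, move down to (4,2)
Step 5: enter (4,2), '.' pass, move down to (5,2)
Step 6: enter (5,2), '.' pass, move down to (6,2)
Step 7: enter (6,2), '.' pass, move down to (7,2)
Step 8: at (7,2) — EXIT via bottom edge, pos 2
Path length (cell visits): 7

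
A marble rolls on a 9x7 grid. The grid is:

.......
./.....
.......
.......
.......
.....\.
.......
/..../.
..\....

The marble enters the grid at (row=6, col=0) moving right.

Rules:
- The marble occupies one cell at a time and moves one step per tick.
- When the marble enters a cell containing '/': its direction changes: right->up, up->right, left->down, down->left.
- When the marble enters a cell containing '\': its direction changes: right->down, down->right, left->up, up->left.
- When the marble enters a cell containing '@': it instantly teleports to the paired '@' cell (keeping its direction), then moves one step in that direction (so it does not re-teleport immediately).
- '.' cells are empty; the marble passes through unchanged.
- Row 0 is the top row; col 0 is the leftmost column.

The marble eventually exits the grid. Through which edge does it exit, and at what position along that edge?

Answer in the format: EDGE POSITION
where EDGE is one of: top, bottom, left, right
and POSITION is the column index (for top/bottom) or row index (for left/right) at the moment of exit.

Answer: right 6

Derivation:
Step 1: enter (6,0), '.' pass, move right to (6,1)
Step 2: enter (6,1), '.' pass, move right to (6,2)
Step 3: enter (6,2), '.' pass, move right to (6,3)
Step 4: enter (6,3), '.' pass, move right to (6,4)
Step 5: enter (6,4), '.' pass, move right to (6,5)
Step 6: enter (6,5), '.' pass, move right to (6,6)
Step 7: enter (6,6), '.' pass, move right to (6,7)
Step 8: at (6,7) — EXIT via right edge, pos 6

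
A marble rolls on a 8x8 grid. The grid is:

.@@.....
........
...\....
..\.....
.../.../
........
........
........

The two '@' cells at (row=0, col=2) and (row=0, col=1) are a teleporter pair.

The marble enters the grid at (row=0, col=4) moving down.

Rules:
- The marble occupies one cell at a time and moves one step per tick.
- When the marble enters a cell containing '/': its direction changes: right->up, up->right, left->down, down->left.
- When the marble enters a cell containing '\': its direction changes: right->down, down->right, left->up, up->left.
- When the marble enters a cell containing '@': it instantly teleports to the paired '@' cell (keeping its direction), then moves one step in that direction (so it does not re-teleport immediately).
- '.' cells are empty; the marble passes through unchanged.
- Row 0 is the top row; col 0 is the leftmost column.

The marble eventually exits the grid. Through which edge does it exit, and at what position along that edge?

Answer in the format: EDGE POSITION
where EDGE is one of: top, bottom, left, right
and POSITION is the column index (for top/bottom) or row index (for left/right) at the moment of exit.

Answer: bottom 4

Derivation:
Step 1: enter (0,4), '.' pass, move down to (1,4)
Step 2: enter (1,4), '.' pass, move down to (2,4)
Step 3: enter (2,4), '.' pass, move down to (3,4)
Step 4: enter (3,4), '.' pass, move down to (4,4)
Step 5: enter (4,4), '.' pass, move down to (5,4)
Step 6: enter (5,4), '.' pass, move down to (6,4)
Step 7: enter (6,4), '.' pass, move down to (7,4)
Step 8: enter (7,4), '.' pass, move down to (8,4)
Step 9: at (8,4) — EXIT via bottom edge, pos 4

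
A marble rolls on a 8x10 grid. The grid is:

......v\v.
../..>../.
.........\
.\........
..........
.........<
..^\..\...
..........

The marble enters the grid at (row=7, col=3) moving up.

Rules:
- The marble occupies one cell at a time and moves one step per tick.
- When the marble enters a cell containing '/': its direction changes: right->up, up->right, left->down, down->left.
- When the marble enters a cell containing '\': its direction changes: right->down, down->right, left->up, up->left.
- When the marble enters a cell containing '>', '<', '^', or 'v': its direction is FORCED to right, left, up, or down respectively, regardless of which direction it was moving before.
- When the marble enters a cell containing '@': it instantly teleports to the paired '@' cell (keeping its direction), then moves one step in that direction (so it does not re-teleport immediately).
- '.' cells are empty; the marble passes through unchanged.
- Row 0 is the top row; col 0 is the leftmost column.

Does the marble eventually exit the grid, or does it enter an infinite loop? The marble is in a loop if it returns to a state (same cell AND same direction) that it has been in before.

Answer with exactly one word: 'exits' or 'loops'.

Answer: loops

Derivation:
Step 1: enter (7,3), '.' pass, move up to (6,3)
Step 2: enter (6,3), '\' deflects up->left, move left to (6,2)
Step 3: enter (6,2), '^' forces left->up, move up to (5,2)
Step 4: enter (5,2), '.' pass, move up to (4,2)
Step 5: enter (4,2), '.' pass, move up to (3,2)
Step 6: enter (3,2), '.' pass, move up to (2,2)
Step 7: enter (2,2), '.' pass, move up to (1,2)
Step 8: enter (1,2), '/' deflects up->right, move right to (1,3)
Step 9: enter (1,3), '.' pass, move right to (1,4)
Step 10: enter (1,4), '.' pass, move right to (1,5)
Step 11: enter (1,5), '>' forces right->right, move right to (1,6)
Step 12: enter (1,6), '.' pass, move right to (1,7)
Step 13: enter (1,7), '.' pass, move right to (1,8)
Step 14: enter (1,8), '/' deflects right->up, move up to (0,8)
Step 15: enter (0,8), 'v' forces up->down, move down to (1,8)
Step 16: enter (1,8), '/' deflects down->left, move left to (1,7)
Step 17: enter (1,7), '.' pass, move left to (1,6)
Step 18: enter (1,6), '.' pass, move left to (1,5)
Step 19: enter (1,5), '>' forces left->right, move right to (1,6)
Step 20: at (1,6) dir=right — LOOP DETECTED (seen before)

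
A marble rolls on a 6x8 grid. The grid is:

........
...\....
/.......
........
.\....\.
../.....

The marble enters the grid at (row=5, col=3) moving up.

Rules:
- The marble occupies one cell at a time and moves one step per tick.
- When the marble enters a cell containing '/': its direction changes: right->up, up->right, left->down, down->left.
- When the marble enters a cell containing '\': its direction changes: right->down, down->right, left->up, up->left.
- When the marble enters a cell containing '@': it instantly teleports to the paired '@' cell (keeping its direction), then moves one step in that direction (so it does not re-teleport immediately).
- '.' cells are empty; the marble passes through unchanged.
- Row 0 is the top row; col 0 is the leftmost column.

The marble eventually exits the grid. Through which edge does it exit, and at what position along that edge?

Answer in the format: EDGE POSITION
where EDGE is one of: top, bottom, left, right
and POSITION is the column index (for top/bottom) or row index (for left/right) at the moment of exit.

Answer: left 1

Derivation:
Step 1: enter (5,3), '.' pass, move up to (4,3)
Step 2: enter (4,3), '.' pass, move up to (3,3)
Step 3: enter (3,3), '.' pass, move up to (2,3)
Step 4: enter (2,3), '.' pass, move up to (1,3)
Step 5: enter (1,3), '\' deflects up->left, move left to (1,2)
Step 6: enter (1,2), '.' pass, move left to (1,1)
Step 7: enter (1,1), '.' pass, move left to (1,0)
Step 8: enter (1,0), '.' pass, move left to (1,-1)
Step 9: at (1,-1) — EXIT via left edge, pos 1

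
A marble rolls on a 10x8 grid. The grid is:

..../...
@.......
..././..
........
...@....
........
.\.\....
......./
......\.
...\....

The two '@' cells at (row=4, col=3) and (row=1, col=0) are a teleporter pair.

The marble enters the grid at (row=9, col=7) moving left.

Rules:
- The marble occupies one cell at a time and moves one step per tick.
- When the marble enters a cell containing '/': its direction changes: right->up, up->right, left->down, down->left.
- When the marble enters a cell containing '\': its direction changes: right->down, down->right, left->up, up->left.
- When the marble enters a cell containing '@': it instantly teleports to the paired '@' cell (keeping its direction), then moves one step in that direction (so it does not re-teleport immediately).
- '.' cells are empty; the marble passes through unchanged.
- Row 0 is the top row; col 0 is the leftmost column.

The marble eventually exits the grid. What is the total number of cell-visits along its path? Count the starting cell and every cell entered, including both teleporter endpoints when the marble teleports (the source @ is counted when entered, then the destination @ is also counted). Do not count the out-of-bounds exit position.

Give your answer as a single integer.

Step 1: enter (9,7), '.' pass, move left to (9,6)
Step 2: enter (9,6), '.' pass, move left to (9,5)
Step 3: enter (9,5), '.' pass, move left to (9,4)
Step 4: enter (9,4), '.' pass, move left to (9,3)
Step 5: enter (9,3), '\' deflects left->up, move up to (8,3)
Step 6: enter (8,3), '.' pass, move up to (7,3)
Step 7: enter (7,3), '.' pass, move up to (6,3)
Step 8: enter (6,3), '\' deflects up->left, move left to (6,2)
Step 9: enter (6,2), '.' pass, move left to (6,1)
Step 10: enter (6,1), '\' deflects left->up, move up to (5,1)
Step 11: enter (5,1), '.' pass, move up to (4,1)
Step 12: enter (4,1), '.' pass, move up to (3,1)
Step 13: enter (3,1), '.' pass, move up to (2,1)
Step 14: enter (2,1), '.' pass, move up to (1,1)
Step 15: enter (1,1), '.' pass, move up to (0,1)
Step 16: enter (0,1), '.' pass, move up to (-1,1)
Step 17: at (-1,1) — EXIT via top edge, pos 1
Path length (cell visits): 16

Answer: 16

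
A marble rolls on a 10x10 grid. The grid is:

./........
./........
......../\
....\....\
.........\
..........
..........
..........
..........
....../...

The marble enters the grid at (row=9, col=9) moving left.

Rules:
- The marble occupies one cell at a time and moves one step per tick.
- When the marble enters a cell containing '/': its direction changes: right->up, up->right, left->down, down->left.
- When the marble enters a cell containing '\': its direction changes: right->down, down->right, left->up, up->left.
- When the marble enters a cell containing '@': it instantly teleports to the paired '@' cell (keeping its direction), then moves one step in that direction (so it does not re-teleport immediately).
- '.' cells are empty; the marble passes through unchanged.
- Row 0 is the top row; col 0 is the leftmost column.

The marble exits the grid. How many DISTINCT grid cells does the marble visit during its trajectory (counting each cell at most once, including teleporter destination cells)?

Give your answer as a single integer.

Answer: 4

Derivation:
Step 1: enter (9,9), '.' pass, move left to (9,8)
Step 2: enter (9,8), '.' pass, move left to (9,7)
Step 3: enter (9,7), '.' pass, move left to (9,6)
Step 4: enter (9,6), '/' deflects left->down, move down to (10,6)
Step 5: at (10,6) — EXIT via bottom edge, pos 6
Distinct cells visited: 4 (path length 4)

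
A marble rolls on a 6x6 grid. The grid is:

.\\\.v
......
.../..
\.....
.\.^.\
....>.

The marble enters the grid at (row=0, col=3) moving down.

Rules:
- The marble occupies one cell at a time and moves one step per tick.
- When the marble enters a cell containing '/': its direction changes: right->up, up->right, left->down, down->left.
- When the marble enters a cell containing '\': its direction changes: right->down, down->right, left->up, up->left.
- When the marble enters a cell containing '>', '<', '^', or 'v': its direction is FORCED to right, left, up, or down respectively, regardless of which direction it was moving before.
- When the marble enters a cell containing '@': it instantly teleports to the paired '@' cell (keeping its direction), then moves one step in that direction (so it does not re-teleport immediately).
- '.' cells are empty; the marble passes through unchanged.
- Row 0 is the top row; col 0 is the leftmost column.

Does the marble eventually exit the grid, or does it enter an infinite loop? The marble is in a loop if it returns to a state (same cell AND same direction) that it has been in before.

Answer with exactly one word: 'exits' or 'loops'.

Answer: exits

Derivation:
Step 1: enter (0,3), '\' deflects down->right, move right to (0,4)
Step 2: enter (0,4), '.' pass, move right to (0,5)
Step 3: enter (0,5), 'v' forces right->down, move down to (1,5)
Step 4: enter (1,5), '.' pass, move down to (2,5)
Step 5: enter (2,5), '.' pass, move down to (3,5)
Step 6: enter (3,5), '.' pass, move down to (4,5)
Step 7: enter (4,5), '\' deflects down->right, move right to (4,6)
Step 8: at (4,6) — EXIT via right edge, pos 4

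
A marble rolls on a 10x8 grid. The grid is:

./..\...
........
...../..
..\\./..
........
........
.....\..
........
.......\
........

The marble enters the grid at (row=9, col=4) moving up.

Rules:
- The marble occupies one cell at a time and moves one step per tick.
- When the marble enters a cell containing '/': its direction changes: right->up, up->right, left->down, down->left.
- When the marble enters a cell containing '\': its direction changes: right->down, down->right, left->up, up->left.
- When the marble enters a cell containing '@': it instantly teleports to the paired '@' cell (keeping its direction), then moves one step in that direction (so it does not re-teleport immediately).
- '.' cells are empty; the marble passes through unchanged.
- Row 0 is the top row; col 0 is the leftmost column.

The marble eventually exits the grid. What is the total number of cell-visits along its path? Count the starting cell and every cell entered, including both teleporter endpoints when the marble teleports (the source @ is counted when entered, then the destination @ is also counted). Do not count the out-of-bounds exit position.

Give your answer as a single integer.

Answer: 22

Derivation:
Step 1: enter (9,4), '.' pass, move up to (8,4)
Step 2: enter (8,4), '.' pass, move up to (7,4)
Step 3: enter (7,4), '.' pass, move up to (6,4)
Step 4: enter (6,4), '.' pass, move up to (5,4)
Step 5: enter (5,4), '.' pass, move up to (4,4)
Step 6: enter (4,4), '.' pass, move up to (3,4)
Step 7: enter (3,4), '.' pass, move up to (2,4)
Step 8: enter (2,4), '.' pass, move up to (1,4)
Step 9: enter (1,4), '.' pass, move up to (0,4)
Step 10: enter (0,4), '\' deflects up->left, move left to (0,3)
Step 11: enter (0,3), '.' pass, move left to (0,2)
Step 12: enter (0,2), '.' pass, move left to (0,1)
Step 13: enter (0,1), '/' deflects left->down, move down to (1,1)
Step 14: enter (1,1), '.' pass, move down to (2,1)
Step 15: enter (2,1), '.' pass, move down to (3,1)
Step 16: enter (3,1), '.' pass, move down to (4,1)
Step 17: enter (4,1), '.' pass, move down to (5,1)
Step 18: enter (5,1), '.' pass, move down to (6,1)
Step 19: enter (6,1), '.' pass, move down to (7,1)
Step 20: enter (7,1), '.' pass, move down to (8,1)
Step 21: enter (8,1), '.' pass, move down to (9,1)
Step 22: enter (9,1), '.' pass, move down to (10,1)
Step 23: at (10,1) — EXIT via bottom edge, pos 1
Path length (cell visits): 22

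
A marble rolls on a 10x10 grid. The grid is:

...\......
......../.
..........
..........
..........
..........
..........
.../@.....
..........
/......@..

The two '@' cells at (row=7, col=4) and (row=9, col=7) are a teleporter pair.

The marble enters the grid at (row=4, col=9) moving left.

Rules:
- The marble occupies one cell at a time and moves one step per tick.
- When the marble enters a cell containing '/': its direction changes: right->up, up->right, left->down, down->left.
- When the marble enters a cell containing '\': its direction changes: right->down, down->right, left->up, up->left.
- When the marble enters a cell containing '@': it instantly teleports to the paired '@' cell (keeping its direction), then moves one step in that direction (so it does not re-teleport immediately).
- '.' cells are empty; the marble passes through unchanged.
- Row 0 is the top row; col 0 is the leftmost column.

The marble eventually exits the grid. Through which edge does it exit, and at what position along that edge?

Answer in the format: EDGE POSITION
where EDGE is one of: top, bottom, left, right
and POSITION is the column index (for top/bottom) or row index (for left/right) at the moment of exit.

Step 1: enter (4,9), '.' pass, move left to (4,8)
Step 2: enter (4,8), '.' pass, move left to (4,7)
Step 3: enter (4,7), '.' pass, move left to (4,6)
Step 4: enter (4,6), '.' pass, move left to (4,5)
Step 5: enter (4,5), '.' pass, move left to (4,4)
Step 6: enter (4,4), '.' pass, move left to (4,3)
Step 7: enter (4,3), '.' pass, move left to (4,2)
Step 8: enter (4,2), '.' pass, move left to (4,1)
Step 9: enter (4,1), '.' pass, move left to (4,0)
Step 10: enter (4,0), '.' pass, move left to (4,-1)
Step 11: at (4,-1) — EXIT via left edge, pos 4

Answer: left 4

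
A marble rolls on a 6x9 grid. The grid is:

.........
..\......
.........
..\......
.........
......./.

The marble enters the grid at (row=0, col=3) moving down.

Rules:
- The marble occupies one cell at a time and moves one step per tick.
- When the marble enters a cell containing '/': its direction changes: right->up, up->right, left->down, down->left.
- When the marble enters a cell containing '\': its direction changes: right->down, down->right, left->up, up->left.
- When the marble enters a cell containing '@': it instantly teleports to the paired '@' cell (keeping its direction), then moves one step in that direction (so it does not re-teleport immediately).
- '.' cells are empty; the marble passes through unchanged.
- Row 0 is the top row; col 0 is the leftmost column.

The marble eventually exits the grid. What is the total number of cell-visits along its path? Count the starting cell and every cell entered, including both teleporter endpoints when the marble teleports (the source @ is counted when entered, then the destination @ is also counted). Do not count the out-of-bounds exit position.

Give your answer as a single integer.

Step 1: enter (0,3), '.' pass, move down to (1,3)
Step 2: enter (1,3), '.' pass, move down to (2,3)
Step 3: enter (2,3), '.' pass, move down to (3,3)
Step 4: enter (3,3), '.' pass, move down to (4,3)
Step 5: enter (4,3), '.' pass, move down to (5,3)
Step 6: enter (5,3), '.' pass, move down to (6,3)
Step 7: at (6,3) — EXIT via bottom edge, pos 3
Path length (cell visits): 6

Answer: 6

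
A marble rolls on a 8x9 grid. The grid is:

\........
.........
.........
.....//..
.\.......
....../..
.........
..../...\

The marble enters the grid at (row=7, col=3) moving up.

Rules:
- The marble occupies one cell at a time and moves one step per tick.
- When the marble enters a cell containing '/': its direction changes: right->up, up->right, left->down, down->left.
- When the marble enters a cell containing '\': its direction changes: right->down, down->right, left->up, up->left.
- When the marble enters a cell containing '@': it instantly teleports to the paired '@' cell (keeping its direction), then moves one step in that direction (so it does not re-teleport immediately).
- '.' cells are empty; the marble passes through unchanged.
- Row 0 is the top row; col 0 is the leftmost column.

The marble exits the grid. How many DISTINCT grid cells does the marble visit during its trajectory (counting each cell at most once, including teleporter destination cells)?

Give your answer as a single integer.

Answer: 8

Derivation:
Step 1: enter (7,3), '.' pass, move up to (6,3)
Step 2: enter (6,3), '.' pass, move up to (5,3)
Step 3: enter (5,3), '.' pass, move up to (4,3)
Step 4: enter (4,3), '.' pass, move up to (3,3)
Step 5: enter (3,3), '.' pass, move up to (2,3)
Step 6: enter (2,3), '.' pass, move up to (1,3)
Step 7: enter (1,3), '.' pass, move up to (0,3)
Step 8: enter (0,3), '.' pass, move up to (-1,3)
Step 9: at (-1,3) — EXIT via top edge, pos 3
Distinct cells visited: 8 (path length 8)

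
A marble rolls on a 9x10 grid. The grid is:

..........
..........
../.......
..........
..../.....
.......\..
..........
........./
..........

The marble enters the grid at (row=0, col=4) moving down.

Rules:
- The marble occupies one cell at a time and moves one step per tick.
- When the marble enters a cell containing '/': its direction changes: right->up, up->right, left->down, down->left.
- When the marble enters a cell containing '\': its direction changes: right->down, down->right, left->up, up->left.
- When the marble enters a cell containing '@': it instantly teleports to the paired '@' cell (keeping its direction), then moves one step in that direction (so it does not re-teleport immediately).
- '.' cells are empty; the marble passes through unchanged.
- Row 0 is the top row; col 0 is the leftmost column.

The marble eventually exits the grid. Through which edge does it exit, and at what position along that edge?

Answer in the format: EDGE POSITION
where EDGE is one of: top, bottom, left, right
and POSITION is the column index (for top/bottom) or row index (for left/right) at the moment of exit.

Step 1: enter (0,4), '.' pass, move down to (1,4)
Step 2: enter (1,4), '.' pass, move down to (2,4)
Step 3: enter (2,4), '.' pass, move down to (3,4)
Step 4: enter (3,4), '.' pass, move down to (4,4)
Step 5: enter (4,4), '/' deflects down->left, move left to (4,3)
Step 6: enter (4,3), '.' pass, move left to (4,2)
Step 7: enter (4,2), '.' pass, move left to (4,1)
Step 8: enter (4,1), '.' pass, move left to (4,0)
Step 9: enter (4,0), '.' pass, move left to (4,-1)
Step 10: at (4,-1) — EXIT via left edge, pos 4

Answer: left 4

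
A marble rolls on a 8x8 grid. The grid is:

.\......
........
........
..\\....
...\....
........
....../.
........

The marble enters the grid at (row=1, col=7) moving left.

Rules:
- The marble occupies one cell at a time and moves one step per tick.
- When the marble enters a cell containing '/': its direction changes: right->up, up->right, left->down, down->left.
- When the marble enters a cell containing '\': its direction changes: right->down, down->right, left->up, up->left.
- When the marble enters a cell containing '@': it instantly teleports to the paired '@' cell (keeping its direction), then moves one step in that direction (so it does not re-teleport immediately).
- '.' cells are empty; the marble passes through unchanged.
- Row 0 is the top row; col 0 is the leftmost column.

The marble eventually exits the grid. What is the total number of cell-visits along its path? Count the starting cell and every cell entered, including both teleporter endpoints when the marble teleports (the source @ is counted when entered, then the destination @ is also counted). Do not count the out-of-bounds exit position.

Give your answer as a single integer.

Answer: 8

Derivation:
Step 1: enter (1,7), '.' pass, move left to (1,6)
Step 2: enter (1,6), '.' pass, move left to (1,5)
Step 3: enter (1,5), '.' pass, move left to (1,4)
Step 4: enter (1,4), '.' pass, move left to (1,3)
Step 5: enter (1,3), '.' pass, move left to (1,2)
Step 6: enter (1,2), '.' pass, move left to (1,1)
Step 7: enter (1,1), '.' pass, move left to (1,0)
Step 8: enter (1,0), '.' pass, move left to (1,-1)
Step 9: at (1,-1) — EXIT via left edge, pos 1
Path length (cell visits): 8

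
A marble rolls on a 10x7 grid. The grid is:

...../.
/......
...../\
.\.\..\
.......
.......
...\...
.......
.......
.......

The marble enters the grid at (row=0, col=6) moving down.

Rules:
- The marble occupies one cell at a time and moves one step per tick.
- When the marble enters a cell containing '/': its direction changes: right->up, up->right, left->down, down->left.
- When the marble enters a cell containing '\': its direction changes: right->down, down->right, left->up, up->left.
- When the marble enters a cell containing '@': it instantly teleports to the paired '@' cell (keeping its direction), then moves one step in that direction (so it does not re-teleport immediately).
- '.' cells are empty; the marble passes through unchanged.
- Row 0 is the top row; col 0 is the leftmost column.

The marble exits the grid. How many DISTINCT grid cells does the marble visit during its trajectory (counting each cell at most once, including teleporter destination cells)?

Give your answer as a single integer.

Answer: 3

Derivation:
Step 1: enter (0,6), '.' pass, move down to (1,6)
Step 2: enter (1,6), '.' pass, move down to (2,6)
Step 3: enter (2,6), '\' deflects down->right, move right to (2,7)
Step 4: at (2,7) — EXIT via right edge, pos 2
Distinct cells visited: 3 (path length 3)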